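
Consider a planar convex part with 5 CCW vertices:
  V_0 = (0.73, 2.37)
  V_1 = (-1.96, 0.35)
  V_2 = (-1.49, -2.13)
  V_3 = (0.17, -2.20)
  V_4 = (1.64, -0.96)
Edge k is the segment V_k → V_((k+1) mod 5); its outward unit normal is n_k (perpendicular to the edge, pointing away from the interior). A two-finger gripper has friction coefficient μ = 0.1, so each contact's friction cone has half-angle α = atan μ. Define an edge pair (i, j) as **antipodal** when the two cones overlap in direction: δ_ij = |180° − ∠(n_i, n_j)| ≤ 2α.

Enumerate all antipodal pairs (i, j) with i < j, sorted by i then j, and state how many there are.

α = atan 0.1 = 5.71°;  2α = 11.42°
n_0 = (-0.6005, +0.7996)
n_1 = (-0.9825, -0.1862)
n_2 = (-0.0421, -0.9991)
n_3 = (+0.6448, -0.7644)
n_4 = (+0.9646, +0.2636)
  (0,1): δ = 116.17°  ·
  (0,2): δ = 39.32°  ·
  (0,3): δ = 3.24°  ✓
  (0,4): δ = 68.38°  ·
  (1,2): δ = 103.15°  ·
  (1,3): δ = 60.58°  ·
  (1,4): δ = 4.55°  ✓
  (2,3): δ = 137.44°  ·
  (2,4): δ = 72.30°  ·
  (3,4): δ = 114.86°  ·
antipodal pairs: 2

count = 2; pairs: (0,3), (1,4)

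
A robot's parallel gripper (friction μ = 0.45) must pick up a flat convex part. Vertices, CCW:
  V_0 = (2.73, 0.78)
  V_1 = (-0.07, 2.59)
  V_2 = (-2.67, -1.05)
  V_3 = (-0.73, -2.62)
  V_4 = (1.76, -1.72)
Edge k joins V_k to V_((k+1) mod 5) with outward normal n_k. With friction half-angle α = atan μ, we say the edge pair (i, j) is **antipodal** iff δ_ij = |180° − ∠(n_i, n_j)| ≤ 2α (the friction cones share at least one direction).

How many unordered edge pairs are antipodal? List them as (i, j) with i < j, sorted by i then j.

count = 3; pairs: (0,2), (1,3), (1,4)

α = atan 0.45 = 24.23°;  2α = 48.46°
n_0 = (+0.5429, +0.8398)
n_1 = (-0.8137, +0.5812)
n_2 = (-0.6291, -0.7773)
n_3 = (+0.3399, -0.9405)
n_4 = (+0.9323, -0.3617)
  (0,1): δ = 92.66°  ·
  (0,2): δ = 6.10°  ✓
  (0,3): δ = 52.75°  ·
  (0,4): δ = 101.67°  ·
  (1,2): δ = 93.44°  ·
  (1,3): δ = 34.59°  ✓
  (1,4): δ = 14.33°  ✓
  (2,3): δ = 121.15°  ·
  (2,4): δ = 72.22°  ·
  (3,4): δ = 131.08°  ·
antipodal pairs: 3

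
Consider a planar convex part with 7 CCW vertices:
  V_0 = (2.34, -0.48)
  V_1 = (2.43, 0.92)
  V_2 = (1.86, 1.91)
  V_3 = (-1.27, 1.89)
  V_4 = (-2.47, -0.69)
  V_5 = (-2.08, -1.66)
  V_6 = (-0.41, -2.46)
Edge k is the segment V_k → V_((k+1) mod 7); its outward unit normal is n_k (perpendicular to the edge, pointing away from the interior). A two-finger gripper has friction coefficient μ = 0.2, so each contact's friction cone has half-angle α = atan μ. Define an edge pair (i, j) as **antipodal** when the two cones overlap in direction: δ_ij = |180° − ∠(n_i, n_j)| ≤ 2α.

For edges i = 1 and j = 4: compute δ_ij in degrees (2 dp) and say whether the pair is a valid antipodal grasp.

δ = 8.03°, valid

α = atan 0.2 = 11.31°;  2α = 22.62°
edge 1: e_1 = (-0.57, +0.99);  n_1 = (+0.8666, +0.4990)
edge 4: e_4 = (+0.39, -0.97);  n_4 = (-0.9278, -0.3730)
∠(n_1, n_4) = 171.97°
δ = |180° − 171.97°| = 8.03°
8.03° ≤ 2α = 22.62°  →  valid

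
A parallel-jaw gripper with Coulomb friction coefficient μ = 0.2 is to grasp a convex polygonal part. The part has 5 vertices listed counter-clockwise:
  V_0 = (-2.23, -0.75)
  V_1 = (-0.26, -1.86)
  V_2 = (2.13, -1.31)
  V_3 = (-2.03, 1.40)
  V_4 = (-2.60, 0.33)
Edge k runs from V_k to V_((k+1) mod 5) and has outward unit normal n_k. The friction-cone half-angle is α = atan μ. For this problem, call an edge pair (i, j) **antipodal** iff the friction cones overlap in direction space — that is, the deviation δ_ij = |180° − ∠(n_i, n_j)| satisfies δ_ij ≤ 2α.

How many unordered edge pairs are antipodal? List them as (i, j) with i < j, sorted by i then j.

α = atan 0.2 = 11.31°;  2α = 22.62°
n_0 = (-0.4909, -0.8712)
n_1 = (+0.2243, -0.9745)
n_2 = (+0.5458, +0.8379)
n_3 = (-0.8826, +0.4702)
n_4 = (-0.9460, -0.3241)
  (0,1): δ = 137.64°  ·
  (0,2): δ = 3.68°  ✓
  (0,3): δ = 91.35°  ·
  (0,4): δ = 138.31°  ·
  (1,2): δ = 46.04°  ·
  (1,3): δ = 49.00°  ·
  (1,4): δ = 95.95°  ·
  (2,3): δ = 84.96°  ·
  (2,4): δ = 38.01°  ·
  (3,4): δ = 133.04°  ·
antipodal pairs: 1

count = 1; pairs: (0,2)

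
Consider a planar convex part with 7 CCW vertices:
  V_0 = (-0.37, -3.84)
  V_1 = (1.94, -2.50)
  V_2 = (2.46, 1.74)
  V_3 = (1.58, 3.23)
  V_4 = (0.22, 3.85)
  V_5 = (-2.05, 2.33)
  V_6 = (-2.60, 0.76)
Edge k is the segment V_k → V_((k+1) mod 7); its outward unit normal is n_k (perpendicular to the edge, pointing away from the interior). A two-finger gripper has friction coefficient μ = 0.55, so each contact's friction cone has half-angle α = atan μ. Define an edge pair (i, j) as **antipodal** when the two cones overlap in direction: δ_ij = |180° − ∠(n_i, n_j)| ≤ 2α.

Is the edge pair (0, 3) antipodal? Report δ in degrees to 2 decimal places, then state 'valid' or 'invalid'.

α = atan 0.55 = 28.81°;  2α = 57.62°
edge 0: e_0 = (+2.31, +1.34);  n_0 = (+0.5018, -0.8650)
edge 3: e_3 = (-1.36, +0.62);  n_3 = (+0.4148, +0.9099)
∠(n_0, n_3) = 125.38°
δ = |180° − 125.38°| = 54.62°
54.62° ≤ 2α = 57.62°  →  valid

δ = 54.62°, valid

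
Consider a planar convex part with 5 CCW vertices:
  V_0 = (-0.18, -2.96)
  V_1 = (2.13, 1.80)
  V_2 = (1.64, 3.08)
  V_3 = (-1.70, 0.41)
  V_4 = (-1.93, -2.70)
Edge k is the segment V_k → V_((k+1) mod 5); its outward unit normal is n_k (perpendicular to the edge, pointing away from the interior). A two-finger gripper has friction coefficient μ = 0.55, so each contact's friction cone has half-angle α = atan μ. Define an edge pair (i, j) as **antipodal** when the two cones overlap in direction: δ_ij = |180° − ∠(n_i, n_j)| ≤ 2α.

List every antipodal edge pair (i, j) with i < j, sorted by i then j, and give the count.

α = atan 0.55 = 28.81°;  2α = 57.62°
n_0 = (+0.8997, -0.4366)
n_1 = (+0.9339, +0.3575)
n_2 = (-0.6244, +0.7811)
n_3 = (-0.9973, +0.0738)
n_4 = (-0.1470, -0.9891)
  (0,1): δ = 133.17°  ·
  (0,2): δ = 25.47°  ✓
  (0,3): δ = 21.66°  ✓
  (0,4): δ = 107.44°  ·
  (1,2): δ = 72.31°  ·
  (1,3): δ = 25.18°  ✓
  (1,4): δ = 60.60°  ·
  (2,3): δ = 132.87°  ·
  (2,4): δ = 47.09°  ✓
  (3,4): δ = 94.22°  ·
antipodal pairs: 4

count = 4; pairs: (0,2), (0,3), (1,3), (2,4)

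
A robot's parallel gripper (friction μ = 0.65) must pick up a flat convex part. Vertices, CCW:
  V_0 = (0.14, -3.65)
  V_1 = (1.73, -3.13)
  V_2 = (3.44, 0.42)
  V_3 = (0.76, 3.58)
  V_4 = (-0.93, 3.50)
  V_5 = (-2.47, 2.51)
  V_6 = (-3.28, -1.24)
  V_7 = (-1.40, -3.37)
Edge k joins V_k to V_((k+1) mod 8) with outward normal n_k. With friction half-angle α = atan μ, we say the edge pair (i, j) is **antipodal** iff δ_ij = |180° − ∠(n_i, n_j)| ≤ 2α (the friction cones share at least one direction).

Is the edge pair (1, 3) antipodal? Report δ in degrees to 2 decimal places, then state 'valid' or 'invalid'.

δ = 61.57°, valid

α = atan 0.65 = 33.02°;  2α = 66.05°
edge 1: e_1 = (+1.71, +3.55);  n_1 = (+0.9009, -0.4340)
edge 3: e_3 = (-1.69, -0.08);  n_3 = (-0.0473, +0.9989)
∠(n_1, n_3) = 118.43°
δ = |180° − 118.43°| = 61.57°
61.57° ≤ 2α = 66.05°  →  valid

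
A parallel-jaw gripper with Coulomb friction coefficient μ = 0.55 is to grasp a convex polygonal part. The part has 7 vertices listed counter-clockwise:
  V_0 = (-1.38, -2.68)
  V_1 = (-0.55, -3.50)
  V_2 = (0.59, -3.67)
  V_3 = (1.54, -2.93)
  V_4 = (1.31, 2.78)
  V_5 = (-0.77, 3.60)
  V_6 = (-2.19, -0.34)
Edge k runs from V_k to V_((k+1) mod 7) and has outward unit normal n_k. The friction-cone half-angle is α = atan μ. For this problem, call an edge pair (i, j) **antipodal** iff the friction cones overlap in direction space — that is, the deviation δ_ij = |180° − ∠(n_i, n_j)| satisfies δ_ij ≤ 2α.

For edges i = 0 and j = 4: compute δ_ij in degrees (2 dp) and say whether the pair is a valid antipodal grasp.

δ = 23.14°, valid

α = atan 0.55 = 28.81°;  2α = 57.62°
edge 0: e_0 = (+0.83, -0.82);  n_0 = (-0.7028, -0.7114)
edge 4: e_4 = (-2.08, +0.82);  n_4 = (+0.3668, +0.9303)
∠(n_0, n_4) = 156.86°
δ = |180° − 156.86°| = 23.14°
23.14° ≤ 2α = 57.62°  →  valid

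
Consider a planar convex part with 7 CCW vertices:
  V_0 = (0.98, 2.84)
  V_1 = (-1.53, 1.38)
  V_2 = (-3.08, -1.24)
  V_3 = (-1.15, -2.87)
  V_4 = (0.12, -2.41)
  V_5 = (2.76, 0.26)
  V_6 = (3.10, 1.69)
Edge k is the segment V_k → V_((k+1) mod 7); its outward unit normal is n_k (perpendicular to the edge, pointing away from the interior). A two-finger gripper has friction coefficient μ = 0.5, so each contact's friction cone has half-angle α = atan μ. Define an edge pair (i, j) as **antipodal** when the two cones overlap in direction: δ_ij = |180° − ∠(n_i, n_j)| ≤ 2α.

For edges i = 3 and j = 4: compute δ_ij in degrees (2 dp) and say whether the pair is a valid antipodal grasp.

α = atan 0.5 = 26.57°;  2α = 53.13°
edge 3: e_3 = (+1.27, +0.46);  n_3 = (+0.3406, -0.9402)
edge 4: e_4 = (+2.64, +2.67);  n_4 = (+0.7111, -0.7031)
∠(n_3, n_4) = 25.41°
δ = |180° − 25.41°| = 154.59°
154.59° > 2α = 53.13°  →  invalid

δ = 154.59°, invalid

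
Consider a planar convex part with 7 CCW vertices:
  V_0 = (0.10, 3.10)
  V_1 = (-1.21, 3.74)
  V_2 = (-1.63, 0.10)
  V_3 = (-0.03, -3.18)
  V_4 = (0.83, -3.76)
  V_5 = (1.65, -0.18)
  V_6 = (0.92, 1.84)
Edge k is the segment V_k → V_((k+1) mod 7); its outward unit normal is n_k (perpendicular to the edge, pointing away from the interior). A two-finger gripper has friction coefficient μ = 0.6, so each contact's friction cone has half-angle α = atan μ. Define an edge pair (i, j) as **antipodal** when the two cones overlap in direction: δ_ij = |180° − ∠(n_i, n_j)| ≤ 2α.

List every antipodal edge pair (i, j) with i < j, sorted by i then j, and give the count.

α = atan 0.6 = 30.96°;  2α = 61.93°
n_0 = (+0.4390, +0.8985)
n_1 = (-0.9934, +0.1146)
n_2 = (-0.8988, -0.4384)
n_3 = (-0.5591, -0.8291)
n_4 = (+0.9748, -0.2233)
n_5 = (+0.9405, +0.3399)
n_6 = (+0.8381, +0.5455)
  (0,1): δ = 70.54°  ·
  (0,2): δ = 37.96°  ✓
  (0,3): δ = 7.96°  ✓
  (0,4): δ = 103.14°  ·
  (0,5): δ = 135.91°  ·
  (0,6): δ = 149.09°  ·
  (1,2): δ = 147.41°  ·
  (1,3): δ = 117.41°  ·
  (1,4): δ = 6.32°  ✓
  (1,5): δ = 26.45°  ✓
  (1,6): δ = 39.64°  ✓
  (2,3): δ = 150.00°  ·
  (2,4): δ = 38.90°  ✓
  (2,5): δ = 6.13°  ✓
  (2,6): δ = 7.05°  ✓
  (3,4): δ = 68.90°  ·
  (3,5): δ = 36.13°  ✓
  (3,6): δ = 22.95°  ✓
  (4,5): δ = 147.23°  ·
  (4,6): δ = 134.04°  ·
  (5,6): δ = 166.81°  ·
antipodal pairs: 10

count = 10; pairs: (0,2), (0,3), (1,4), (1,5), (1,6), (2,4), (2,5), (2,6), (3,5), (3,6)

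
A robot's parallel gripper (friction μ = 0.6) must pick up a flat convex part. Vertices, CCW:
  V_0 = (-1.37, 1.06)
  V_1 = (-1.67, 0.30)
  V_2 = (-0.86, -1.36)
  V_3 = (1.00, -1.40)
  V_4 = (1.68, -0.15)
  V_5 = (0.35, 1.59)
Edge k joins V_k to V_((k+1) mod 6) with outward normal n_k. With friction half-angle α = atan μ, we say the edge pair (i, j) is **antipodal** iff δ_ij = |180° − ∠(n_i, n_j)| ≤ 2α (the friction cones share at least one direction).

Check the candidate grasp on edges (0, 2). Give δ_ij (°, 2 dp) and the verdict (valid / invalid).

α = atan 0.6 = 30.96°;  2α = 61.93°
edge 0: e_0 = (-0.30, -0.76);  n_0 = (-0.9302, +0.3672)
edge 2: e_2 = (+1.86, -0.04);  n_2 = (-0.0215, -0.9998)
∠(n_0, n_2) = 110.31°
δ = |180° − 110.31°| = 69.69°
69.69° > 2α = 61.93°  →  invalid

δ = 69.69°, invalid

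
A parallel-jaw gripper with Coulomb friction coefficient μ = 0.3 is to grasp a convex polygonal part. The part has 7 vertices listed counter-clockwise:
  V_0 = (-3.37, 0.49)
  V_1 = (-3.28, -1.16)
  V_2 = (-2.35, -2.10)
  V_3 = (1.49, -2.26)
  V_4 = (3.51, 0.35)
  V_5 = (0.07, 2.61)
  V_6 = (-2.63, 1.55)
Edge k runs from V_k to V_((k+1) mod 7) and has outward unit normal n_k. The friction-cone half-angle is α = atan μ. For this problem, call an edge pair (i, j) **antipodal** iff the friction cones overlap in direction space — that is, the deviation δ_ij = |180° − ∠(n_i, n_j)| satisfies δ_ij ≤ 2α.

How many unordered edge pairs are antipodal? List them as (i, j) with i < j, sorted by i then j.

count = 5; pairs: (1,4), (2,4), (2,5), (3,5), (3,6)

α = atan 0.3 = 16.70°;  2α = 33.40°
n_0 = (-0.9985, -0.0545)
n_1 = (-0.7109, -0.7033)
n_2 = (-0.0416, -0.9991)
n_3 = (+0.7908, -0.6121)
n_4 = (+0.5491, +0.8358)
n_5 = (-0.3654, +0.9308)
n_6 = (-0.8200, +0.5724)
  (0,1): δ = 138.43°  ·
  (0,2): δ = 95.51°  ·
  (0,3): δ = 40.86°  ·
  (0,4): δ = 53.57°  ·
  (0,5): δ = 108.31°  ·
  (0,6): δ = 141.96°  ·
  (1,2): δ = 137.08°  ·
  (1,3): δ = 82.43°  ·
  (1,4): δ = 12.00°  ✓
  (1,5): δ = 66.74°  ·
  (1,6): δ = 100.39°  ·
  (2,3): δ = 125.35°  ·
  (2,4): δ = 30.92°  ✓
  (2,5): δ = 23.82°  ✓
  (2,6): δ = 57.47°  ·
  (3,4): δ = 85.57°  ·
  (3,5): δ = 30.83°  ✓
  (3,6): δ = 2.82°  ✓
  (4,5): δ = 125.26°  ·
  (4,6): δ = 91.62°  ·
  (5,6): δ = 146.35°  ·
antipodal pairs: 5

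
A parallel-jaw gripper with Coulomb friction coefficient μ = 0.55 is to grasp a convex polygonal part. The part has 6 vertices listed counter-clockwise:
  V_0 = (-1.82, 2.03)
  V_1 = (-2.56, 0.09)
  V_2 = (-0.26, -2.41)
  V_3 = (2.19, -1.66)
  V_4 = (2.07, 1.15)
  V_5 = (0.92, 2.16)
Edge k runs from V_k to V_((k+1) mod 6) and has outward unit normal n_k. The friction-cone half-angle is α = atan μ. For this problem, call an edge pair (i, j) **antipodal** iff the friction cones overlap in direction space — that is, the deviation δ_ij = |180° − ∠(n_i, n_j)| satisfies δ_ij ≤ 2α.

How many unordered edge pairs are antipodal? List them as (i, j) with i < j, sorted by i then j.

count = 6; pairs: (0,2), (0,3), (1,3), (1,4), (1,5), (2,5)

α = atan 0.55 = 28.81°;  2α = 57.62°
n_0 = (-0.9343, +0.3564)
n_1 = (-0.7359, -0.6771)
n_2 = (+0.2927, -0.9562)
n_3 = (+0.9991, +0.0427)
n_4 = (+0.6599, +0.7514)
n_5 = (-0.0474, +0.9989)
  (0,1): δ = 116.51°  ·
  (0,2): δ = 52.10°  ✓
  (0,3): δ = 23.32°  ✓
  (0,4): δ = 69.59°  ·
  (0,5): δ = 113.60°  ·
  (1,2): δ = 115.59°  ·
  (1,3): δ = 40.17°  ✓
  (1,4): δ = 6.09°  ✓
  (1,5): δ = 50.10°  ✓
  (2,3): δ = 104.58°  ·
  (2,4): δ = 58.31°  ·
  (2,5): δ = 14.30°  ✓
  (3,4): δ = 133.74°  ·
  (3,5): δ = 89.73°  ·
  (4,5): δ = 135.99°  ·
antipodal pairs: 6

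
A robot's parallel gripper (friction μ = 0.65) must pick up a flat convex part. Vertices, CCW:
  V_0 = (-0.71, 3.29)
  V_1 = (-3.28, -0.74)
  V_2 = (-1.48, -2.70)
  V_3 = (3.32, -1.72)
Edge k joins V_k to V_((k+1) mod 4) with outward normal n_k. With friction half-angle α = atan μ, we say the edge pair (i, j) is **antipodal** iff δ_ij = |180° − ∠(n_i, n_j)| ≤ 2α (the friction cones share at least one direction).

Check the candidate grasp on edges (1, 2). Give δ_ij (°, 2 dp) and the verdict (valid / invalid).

δ = 121.02°, invalid

α = atan 0.65 = 33.02°;  2α = 66.05°
edge 1: e_1 = (+1.80, -1.96);  n_1 = (-0.7365, -0.6764)
edge 2: e_2 = (+4.80, +0.98);  n_2 = (+0.2000, -0.9798)
∠(n_1, n_2) = 58.98°
δ = |180° − 58.98°| = 121.02°
121.02° > 2α = 66.05°  →  invalid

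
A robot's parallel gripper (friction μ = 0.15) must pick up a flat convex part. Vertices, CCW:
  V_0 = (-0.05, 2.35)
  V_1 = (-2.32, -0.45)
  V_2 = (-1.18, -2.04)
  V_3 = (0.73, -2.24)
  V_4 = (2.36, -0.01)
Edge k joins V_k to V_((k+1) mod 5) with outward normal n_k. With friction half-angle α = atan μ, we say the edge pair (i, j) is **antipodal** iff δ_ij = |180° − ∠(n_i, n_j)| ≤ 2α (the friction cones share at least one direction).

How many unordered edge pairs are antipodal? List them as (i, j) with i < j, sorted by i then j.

α = atan 0.15 = 8.53°;  2α = 17.06°
n_0 = (-0.7768, +0.6298)
n_1 = (-0.8127, -0.5827)
n_2 = (-0.1041, -0.9946)
n_3 = (+0.8073, -0.5901)
n_4 = (+0.6997, +0.7145)
  (0,1): δ = 105.33°  ·
  (0,2): δ = 56.95°  ·
  (0,3): δ = 2.87°  ✓
  (0,4): δ = 84.63°  ·
  (1,2): δ = 131.62°  ·
  (1,3): δ = 71.80°  ·
  (1,4): δ = 9.96°  ✓
  (2,3): δ = 120.19°  ·
  (2,4): δ = 38.42°  ·
  (3,4): δ = 98.23°  ·
antipodal pairs: 2

count = 2; pairs: (0,3), (1,4)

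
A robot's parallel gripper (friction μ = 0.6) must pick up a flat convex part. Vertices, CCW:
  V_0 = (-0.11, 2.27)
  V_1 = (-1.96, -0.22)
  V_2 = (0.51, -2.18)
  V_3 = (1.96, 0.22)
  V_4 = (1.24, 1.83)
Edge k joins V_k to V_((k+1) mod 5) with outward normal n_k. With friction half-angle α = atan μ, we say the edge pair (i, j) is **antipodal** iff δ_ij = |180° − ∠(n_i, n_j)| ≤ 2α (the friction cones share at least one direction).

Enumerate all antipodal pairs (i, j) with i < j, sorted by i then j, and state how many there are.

α = atan 0.6 = 30.96°;  2α = 61.93°
n_0 = (-0.8027, +0.5964)
n_1 = (-0.6216, -0.7833)
n_2 = (+0.8559, -0.5171)
n_3 = (+0.9129, +0.4082)
n_4 = (+0.3099, +0.9508)
  (0,1): δ = 91.82°  ·
  (0,2): δ = 5.47°  ✓
  (0,3): δ = 60.71°  ✓
  (0,4): δ = 108.56°  ·
  (1,2): δ = 82.71°  ·
  (1,3): δ = 27.47°  ✓
  (1,4): δ = 20.38°  ✓
  (2,3): δ = 124.77°  ·
  (2,4): δ = 76.91°  ·
  (3,4): δ = 132.15°  ·
antipodal pairs: 4

count = 4; pairs: (0,2), (0,3), (1,3), (1,4)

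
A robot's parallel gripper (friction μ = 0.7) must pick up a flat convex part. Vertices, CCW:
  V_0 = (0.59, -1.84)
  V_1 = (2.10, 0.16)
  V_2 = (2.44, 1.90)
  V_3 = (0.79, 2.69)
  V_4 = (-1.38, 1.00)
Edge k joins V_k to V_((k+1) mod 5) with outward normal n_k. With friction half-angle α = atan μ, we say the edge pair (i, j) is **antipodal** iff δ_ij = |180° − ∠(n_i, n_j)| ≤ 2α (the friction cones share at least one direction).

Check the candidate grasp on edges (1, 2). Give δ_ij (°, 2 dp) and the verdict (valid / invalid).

α = atan 0.7 = 34.99°;  2α = 69.98°
edge 1: e_1 = (+0.34, +1.74);  n_1 = (+0.9814, -0.1918)
edge 2: e_2 = (-1.65, +0.79);  n_2 = (+0.4318, +0.9019)
∠(n_1, n_2) = 75.47°
δ = |180° − 75.47°| = 104.53°
104.53° > 2α = 69.98°  →  invalid

δ = 104.53°, invalid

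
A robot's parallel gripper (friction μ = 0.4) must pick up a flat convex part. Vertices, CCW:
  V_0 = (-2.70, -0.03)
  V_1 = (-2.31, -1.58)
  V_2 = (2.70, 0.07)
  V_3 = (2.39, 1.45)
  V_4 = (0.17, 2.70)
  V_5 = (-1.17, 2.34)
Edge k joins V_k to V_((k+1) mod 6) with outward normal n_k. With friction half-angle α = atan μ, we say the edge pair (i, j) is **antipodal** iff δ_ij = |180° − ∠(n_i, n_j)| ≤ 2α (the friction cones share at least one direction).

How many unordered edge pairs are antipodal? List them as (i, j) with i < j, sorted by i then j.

count = 3; pairs: (0,2), (1,4), (1,5)

α = atan 0.4 = 21.80°;  2α = 43.60°
n_0 = (-0.9698, -0.2440)
n_1 = (+0.3128, -0.9498)
n_2 = (+0.9757, +0.2192)
n_3 = (+0.4906, +0.8714)
n_4 = (-0.2595, +0.9658)
n_5 = (-0.8401, +0.5424)
  (0,1): δ = 85.89°  ·
  (0,2): δ = 1.46°  ✓
  (0,3): δ = 46.49°  ·
  (0,4): δ = 90.91°  ·
  (0,5): δ = 133.03°  ·
  (1,2): δ = 95.57°  ·
  (1,3): δ = 47.61°  ·
  (1,4): δ = 3.19°  ✓
  (1,5): δ = 38.93°  ✓
  (2,3): δ = 132.04°  ·
  (2,4): δ = 87.62°  ·
  (2,5): δ = 45.51°  ·
  (3,4): δ = 135.58°  ·
  (3,5): δ = 93.46°  ·
  (4,5): δ = 137.88°  ·
antipodal pairs: 3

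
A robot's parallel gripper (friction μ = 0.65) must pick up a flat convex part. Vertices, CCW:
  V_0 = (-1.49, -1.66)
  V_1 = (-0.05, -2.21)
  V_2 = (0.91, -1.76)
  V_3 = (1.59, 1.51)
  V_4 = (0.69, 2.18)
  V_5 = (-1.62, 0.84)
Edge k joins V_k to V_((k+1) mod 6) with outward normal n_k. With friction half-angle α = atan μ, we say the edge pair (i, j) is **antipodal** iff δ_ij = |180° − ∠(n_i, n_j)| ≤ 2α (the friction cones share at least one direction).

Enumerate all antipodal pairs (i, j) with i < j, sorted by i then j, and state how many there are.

α = atan 0.65 = 33.02°;  2α = 66.05°
n_0 = (-0.3568, -0.9342)
n_1 = (+0.4244, -0.9055)
n_2 = (+0.9791, -0.2036)
n_3 = (+0.5971, +0.8021)
n_4 = (-0.5018, +0.8650)
n_5 = (-0.9987, -0.0519)
  (0,1): δ = 133.98°  ·
  (0,2): δ = 80.84°  ·
  (0,3): δ = 15.76°  ✓
  (0,4): δ = 51.02°  ✓
  (0,5): δ = 113.88°  ·
  (1,2): δ = 126.86°  ·
  (1,3): δ = 61.78°  ✓
  (1,4): δ = 5.00°  ✓
  (1,5): δ = 67.86°  ·
  (2,3): δ = 114.92°  ·
  (2,4): δ = 48.14°  ✓
  (2,5): δ = 14.72°  ✓
  (3,4): δ = 113.22°  ·
  (3,5): δ = 50.36°  ✓
  (4,5): δ = 117.14°  ·
antipodal pairs: 7

count = 7; pairs: (0,3), (0,4), (1,3), (1,4), (2,4), (2,5), (3,5)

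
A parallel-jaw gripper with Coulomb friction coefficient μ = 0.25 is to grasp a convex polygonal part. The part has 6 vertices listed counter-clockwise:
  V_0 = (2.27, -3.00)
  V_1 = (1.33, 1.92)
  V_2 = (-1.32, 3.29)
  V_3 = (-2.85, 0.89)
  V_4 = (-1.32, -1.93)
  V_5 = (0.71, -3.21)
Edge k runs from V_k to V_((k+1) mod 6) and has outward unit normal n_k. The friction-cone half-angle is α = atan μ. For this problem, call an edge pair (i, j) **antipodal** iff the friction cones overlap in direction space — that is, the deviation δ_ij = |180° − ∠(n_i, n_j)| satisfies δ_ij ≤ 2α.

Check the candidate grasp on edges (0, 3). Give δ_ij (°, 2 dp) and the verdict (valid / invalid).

δ = 17.67°, valid

α = atan 0.25 = 14.04°;  2α = 28.07°
edge 0: e_0 = (-0.94, +4.92);  n_0 = (+0.9822, +0.1877)
edge 3: e_3 = (+1.53, -2.82);  n_3 = (-0.8790, -0.4769)
∠(n_0, n_3) = 162.33°
δ = |180° − 162.33°| = 17.67°
17.67° ≤ 2α = 28.07°  →  valid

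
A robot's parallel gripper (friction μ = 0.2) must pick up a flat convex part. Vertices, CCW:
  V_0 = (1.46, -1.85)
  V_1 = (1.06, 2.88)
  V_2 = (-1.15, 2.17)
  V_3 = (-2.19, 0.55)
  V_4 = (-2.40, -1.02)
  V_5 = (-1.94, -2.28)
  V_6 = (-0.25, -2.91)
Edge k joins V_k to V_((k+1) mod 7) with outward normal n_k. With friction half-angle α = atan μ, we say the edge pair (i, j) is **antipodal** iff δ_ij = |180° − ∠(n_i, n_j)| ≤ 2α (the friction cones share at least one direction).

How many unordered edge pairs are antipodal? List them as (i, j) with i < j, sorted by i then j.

α = atan 0.2 = 11.31°;  2α = 22.62°
n_0 = (+0.9964, +0.0843)
n_1 = (-0.3059, +0.9521)
n_2 = (-0.8415, +0.5402)
n_3 = (-0.9912, +0.1326)
n_4 = (-0.9394, -0.3429)
n_5 = (-0.3493, -0.9370)
n_6 = (+0.5269, -0.8499)
  (0,1): δ = 77.02°  ·
  (0,2): δ = 37.53°  ·
  (0,3): δ = 12.45°  ✓
  (0,4): δ = 15.22°  ✓
  (0,5): δ = 64.72°  ·
  (0,6): δ = 116.96°  ·
  (1,2): δ = 140.51°  ·
  (1,3): δ = 115.43°  ·
  (1,4): δ = 87.75°  ·
  (1,5): δ = 38.25°  ·
  (1,6): δ = 13.98°  ✓
  (2,3): δ = 154.92°  ·
  (2,4): δ = 127.24°  ·
  (2,5): δ = 77.75°  ·
  (2,6): δ = 25.51°  ·
  (3,4): δ = 152.33°  ·
  (3,5): δ = 102.83°  ·
  (3,6): δ = 50.59°  ·
  (4,5): δ = 130.50°  ·
  (4,6): δ = 78.26°  ·
  (5,6): δ = 127.76°  ·
antipodal pairs: 3

count = 3; pairs: (0,3), (0,4), (1,6)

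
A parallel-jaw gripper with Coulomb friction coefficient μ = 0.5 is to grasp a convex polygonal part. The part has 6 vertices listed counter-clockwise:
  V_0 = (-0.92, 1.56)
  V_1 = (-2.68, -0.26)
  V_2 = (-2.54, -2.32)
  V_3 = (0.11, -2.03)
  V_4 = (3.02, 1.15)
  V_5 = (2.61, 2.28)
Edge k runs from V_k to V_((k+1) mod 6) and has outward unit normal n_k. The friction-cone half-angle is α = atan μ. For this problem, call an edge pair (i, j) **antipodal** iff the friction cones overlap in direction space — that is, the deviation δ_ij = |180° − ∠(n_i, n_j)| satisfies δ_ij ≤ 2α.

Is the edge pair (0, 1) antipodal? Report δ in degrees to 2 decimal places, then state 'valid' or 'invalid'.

α = atan 0.5 = 26.57°;  2α = 53.13°
edge 0: e_0 = (-1.76, -1.82);  n_0 = (-0.7189, +0.6952)
edge 1: e_1 = (+0.14, -2.06);  n_1 = (-0.9977, -0.0678)
∠(n_0, n_1) = 47.93°
δ = |180° − 47.93°| = 132.07°
132.07° > 2α = 53.13°  →  invalid

δ = 132.07°, invalid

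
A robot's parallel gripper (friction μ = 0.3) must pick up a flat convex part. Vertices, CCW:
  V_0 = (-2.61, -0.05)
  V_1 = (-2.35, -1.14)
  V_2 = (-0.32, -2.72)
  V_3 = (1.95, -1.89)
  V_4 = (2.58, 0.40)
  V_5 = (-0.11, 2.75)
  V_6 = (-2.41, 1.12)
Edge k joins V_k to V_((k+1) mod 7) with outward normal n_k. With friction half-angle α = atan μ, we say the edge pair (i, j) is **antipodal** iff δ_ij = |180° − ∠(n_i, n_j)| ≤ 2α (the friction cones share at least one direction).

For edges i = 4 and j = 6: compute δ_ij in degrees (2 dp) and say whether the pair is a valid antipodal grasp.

α = atan 0.3 = 16.70°;  2α = 33.40°
edge 4: e_4 = (-2.69, +2.35);  n_4 = (+0.6579, +0.7531)
edge 6: e_6 = (-0.20, -1.17);  n_6 = (-0.9857, +0.1685)
∠(n_4, n_6) = 121.44°
δ = |180° − 121.44°| = 58.56°
58.56° > 2α = 33.40°  →  invalid

δ = 58.56°, invalid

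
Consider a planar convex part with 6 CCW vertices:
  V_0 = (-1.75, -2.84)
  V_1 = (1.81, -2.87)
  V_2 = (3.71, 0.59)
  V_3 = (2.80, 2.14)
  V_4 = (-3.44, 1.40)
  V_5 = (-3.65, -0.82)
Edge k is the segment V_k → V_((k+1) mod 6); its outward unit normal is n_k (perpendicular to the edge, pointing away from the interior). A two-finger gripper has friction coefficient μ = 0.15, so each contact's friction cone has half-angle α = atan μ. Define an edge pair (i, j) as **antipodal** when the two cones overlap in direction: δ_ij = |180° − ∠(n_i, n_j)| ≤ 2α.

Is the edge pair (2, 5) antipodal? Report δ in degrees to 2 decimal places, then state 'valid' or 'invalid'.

δ = 12.83°, valid

α = atan 0.15 = 8.53°;  2α = 17.06°
edge 2: e_2 = (-0.91, +1.55);  n_2 = (+0.8624, +0.5063)
edge 5: e_5 = (+1.90, -2.02);  n_5 = (-0.7284, -0.6851)
∠(n_2, n_5) = 167.17°
δ = |180° − 167.17°| = 12.83°
12.83° ≤ 2α = 17.06°  →  valid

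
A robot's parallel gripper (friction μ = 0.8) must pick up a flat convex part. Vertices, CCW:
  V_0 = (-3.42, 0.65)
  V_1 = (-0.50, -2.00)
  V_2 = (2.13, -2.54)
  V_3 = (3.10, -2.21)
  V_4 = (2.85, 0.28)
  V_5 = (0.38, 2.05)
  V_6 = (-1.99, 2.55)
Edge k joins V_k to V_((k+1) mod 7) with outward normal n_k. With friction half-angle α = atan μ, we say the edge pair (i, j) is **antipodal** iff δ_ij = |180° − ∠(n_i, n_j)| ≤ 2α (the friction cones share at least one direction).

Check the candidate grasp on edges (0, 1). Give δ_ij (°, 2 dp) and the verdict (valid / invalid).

α = atan 0.8 = 38.66°;  2α = 77.32°
edge 0: e_0 = (+2.92, -2.65);  n_0 = (-0.6720, -0.7405)
edge 1: e_1 = (+2.63, -0.54);  n_1 = (-0.2011, -0.9796)
∠(n_0, n_1) = 30.62°
δ = |180° − 30.62°| = 149.38°
149.38° > 2α = 77.32°  →  invalid

δ = 149.38°, invalid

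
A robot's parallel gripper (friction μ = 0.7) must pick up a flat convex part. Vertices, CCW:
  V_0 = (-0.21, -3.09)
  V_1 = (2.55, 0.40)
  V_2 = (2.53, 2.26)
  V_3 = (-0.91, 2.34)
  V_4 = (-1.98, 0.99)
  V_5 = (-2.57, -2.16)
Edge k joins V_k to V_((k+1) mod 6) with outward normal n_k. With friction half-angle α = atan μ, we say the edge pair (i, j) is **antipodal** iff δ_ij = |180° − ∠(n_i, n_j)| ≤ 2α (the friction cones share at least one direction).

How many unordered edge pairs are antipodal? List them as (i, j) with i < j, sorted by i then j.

count = 7; pairs: (0,2), (0,3), (0,4), (1,3), (1,4), (1,5), (2,5)

α = atan 0.7 = 34.99°;  2α = 69.98°
n_0 = (+0.7844, -0.6203)
n_1 = (+0.9999, +0.0108)
n_2 = (+0.0232, +0.9997)
n_3 = (-0.7837, +0.6211)
n_4 = (-0.9829, +0.1841)
n_5 = (-0.3666, -0.9304)
  (0,1): δ = 141.05°  ·
  (0,2): δ = 52.99°  ✓
  (0,3): δ = 0.06°  ✓
  (0,4): δ = 27.73°  ✓
  (0,5): δ = 106.83°  ·
  (1,2): δ = 91.95°  ·
  (1,3): δ = 39.02°  ✓
  (1,4): δ = 11.22°  ✓
  (1,5): δ = 67.88°  ✓
  (2,3): δ = 127.07°  ·
  (2,4): δ = 99.28°  ·
  (2,5): δ = 20.18°  ✓
  (3,4): δ = 152.21°  ·
  (3,5): δ = 73.11°  ·
  (4,5): δ = 100.90°  ·
antipodal pairs: 7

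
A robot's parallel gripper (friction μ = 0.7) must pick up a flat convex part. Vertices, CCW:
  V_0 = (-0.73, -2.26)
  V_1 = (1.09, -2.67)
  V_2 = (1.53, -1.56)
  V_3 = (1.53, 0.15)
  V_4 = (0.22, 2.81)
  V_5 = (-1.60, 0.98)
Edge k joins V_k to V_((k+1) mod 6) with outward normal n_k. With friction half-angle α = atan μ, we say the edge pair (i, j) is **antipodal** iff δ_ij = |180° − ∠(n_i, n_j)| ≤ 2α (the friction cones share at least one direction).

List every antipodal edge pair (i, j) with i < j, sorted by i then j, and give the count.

α = atan 0.7 = 34.99°;  2α = 69.98°
n_0 = (-0.2198, -0.9756)
n_1 = (+0.9296, -0.3685)
n_2 = (+1.0000, -0.0000)
n_3 = (+0.8971, +0.4418)
n_4 = (-0.7090, +0.7052)
n_5 = (-0.9658, -0.2593)
  (0,1): δ = 98.93°  ·
  (0,2): δ = 77.30°  ·
  (0,3): δ = 51.09°  ✓
  (0,4): δ = 57.85°  ✓
  (0,5): δ = 117.73°  ·
  (1,2): δ = 158.38°  ·
  (1,3): δ = 132.16°  ·
  (1,4): δ = 23.22°  ✓
  (1,5): δ = 36.65°  ✓
  (2,3): δ = 153.78°  ·
  (2,4): δ = 44.84°  ✓
  (2,5): δ = 15.03°  ✓
  (3,4): δ = 71.06°  ·
  (3,5): δ = 11.19°  ✓
  (4,5): δ = 120.13°  ·
antipodal pairs: 7

count = 7; pairs: (0,3), (0,4), (1,4), (1,5), (2,4), (2,5), (3,5)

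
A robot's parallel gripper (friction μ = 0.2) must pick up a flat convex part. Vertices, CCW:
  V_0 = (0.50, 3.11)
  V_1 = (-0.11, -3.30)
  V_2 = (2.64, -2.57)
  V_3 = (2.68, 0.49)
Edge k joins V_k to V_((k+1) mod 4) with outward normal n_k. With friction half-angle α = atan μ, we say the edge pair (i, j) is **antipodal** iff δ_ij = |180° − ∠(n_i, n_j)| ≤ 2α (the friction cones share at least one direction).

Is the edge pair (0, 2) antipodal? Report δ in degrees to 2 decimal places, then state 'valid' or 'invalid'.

δ = 4.69°, valid

α = atan 0.2 = 11.31°;  2α = 22.62°
edge 0: e_0 = (-0.61, -6.41);  n_0 = (-0.9955, +0.0947)
edge 2: e_2 = (+0.04, +3.06);  n_2 = (+0.9999, -0.0131)
∠(n_0, n_2) = 175.31°
δ = |180° − 175.31°| = 4.69°
4.69° ≤ 2α = 22.62°  →  valid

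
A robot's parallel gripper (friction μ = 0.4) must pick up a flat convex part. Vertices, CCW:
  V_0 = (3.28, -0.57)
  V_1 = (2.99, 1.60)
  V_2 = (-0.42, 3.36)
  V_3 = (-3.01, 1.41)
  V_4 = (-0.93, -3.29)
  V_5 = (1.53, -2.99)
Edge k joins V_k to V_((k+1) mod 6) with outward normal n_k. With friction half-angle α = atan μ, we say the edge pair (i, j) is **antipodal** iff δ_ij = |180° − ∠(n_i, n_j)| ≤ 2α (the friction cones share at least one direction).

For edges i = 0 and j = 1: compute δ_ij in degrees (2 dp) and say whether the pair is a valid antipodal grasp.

α = atan 0.4 = 21.80°;  2α = 43.60°
edge 0: e_0 = (-0.29, +2.17);  n_0 = (+0.9912, +0.1325)
edge 1: e_1 = (-3.41, +1.76);  n_1 = (+0.4586, +0.8886)
∠(n_0, n_1) = 55.09°
δ = |180° − 55.09°| = 124.91°
124.91° > 2α = 43.60°  →  invalid

δ = 124.91°, invalid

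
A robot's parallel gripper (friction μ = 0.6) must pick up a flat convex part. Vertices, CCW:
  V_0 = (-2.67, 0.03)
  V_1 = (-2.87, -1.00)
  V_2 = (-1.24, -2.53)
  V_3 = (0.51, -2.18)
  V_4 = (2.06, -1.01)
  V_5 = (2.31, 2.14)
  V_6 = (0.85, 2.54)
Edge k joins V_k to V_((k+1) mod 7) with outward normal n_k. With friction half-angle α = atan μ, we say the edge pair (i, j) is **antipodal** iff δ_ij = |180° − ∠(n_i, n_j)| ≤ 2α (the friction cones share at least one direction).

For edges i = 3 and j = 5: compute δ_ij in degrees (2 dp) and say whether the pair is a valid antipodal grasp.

α = atan 0.6 = 30.96°;  2α = 61.93°
edge 3: e_3 = (+1.55, +1.17);  n_3 = (+0.6025, -0.7981)
edge 5: e_5 = (-1.46, +0.40);  n_5 = (+0.2642, +0.9645)
∠(n_3, n_5) = 127.63°
δ = |180° − 127.63°| = 52.37°
52.37° ≤ 2α = 61.93°  →  valid

δ = 52.37°, valid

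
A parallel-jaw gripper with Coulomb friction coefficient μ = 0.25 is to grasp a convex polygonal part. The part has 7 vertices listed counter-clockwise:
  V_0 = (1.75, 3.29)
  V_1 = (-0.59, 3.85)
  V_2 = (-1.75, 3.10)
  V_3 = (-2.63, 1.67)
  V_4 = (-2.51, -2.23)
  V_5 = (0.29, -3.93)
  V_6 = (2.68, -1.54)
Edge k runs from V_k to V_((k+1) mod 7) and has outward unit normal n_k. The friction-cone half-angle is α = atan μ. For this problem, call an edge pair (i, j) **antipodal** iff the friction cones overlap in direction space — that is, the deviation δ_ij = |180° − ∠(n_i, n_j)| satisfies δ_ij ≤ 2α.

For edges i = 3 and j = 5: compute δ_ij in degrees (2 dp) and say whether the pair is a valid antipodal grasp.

δ = 46.76°, invalid

α = atan 0.25 = 14.04°;  2α = 28.07°
edge 3: e_3 = (+0.12, -3.90);  n_3 = (-0.9995, -0.0308)
edge 5: e_5 = (+2.39, +2.39);  n_5 = (+0.7071, -0.7071)
∠(n_3, n_5) = 133.24°
δ = |180° − 133.24°| = 46.76°
46.76° > 2α = 28.07°  →  invalid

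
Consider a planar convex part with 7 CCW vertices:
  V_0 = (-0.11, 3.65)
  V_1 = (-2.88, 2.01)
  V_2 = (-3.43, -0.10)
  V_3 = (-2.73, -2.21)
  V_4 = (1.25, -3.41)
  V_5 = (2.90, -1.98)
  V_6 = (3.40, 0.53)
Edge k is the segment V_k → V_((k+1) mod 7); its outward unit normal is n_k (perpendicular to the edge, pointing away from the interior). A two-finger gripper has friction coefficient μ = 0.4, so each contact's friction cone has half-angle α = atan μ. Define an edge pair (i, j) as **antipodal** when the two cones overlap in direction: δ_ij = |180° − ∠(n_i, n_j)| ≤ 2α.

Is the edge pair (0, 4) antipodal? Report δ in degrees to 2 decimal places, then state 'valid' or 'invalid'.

δ = 10.29°, valid

α = atan 0.4 = 21.80°;  2α = 43.60°
edge 0: e_0 = (-2.77, -1.64);  n_0 = (-0.5095, +0.8605)
edge 4: e_4 = (+1.65, +1.43);  n_4 = (+0.6549, -0.7557)
∠(n_0, n_4) = 169.71°
δ = |180° − 169.71°| = 10.29°
10.29° ≤ 2α = 43.60°  →  valid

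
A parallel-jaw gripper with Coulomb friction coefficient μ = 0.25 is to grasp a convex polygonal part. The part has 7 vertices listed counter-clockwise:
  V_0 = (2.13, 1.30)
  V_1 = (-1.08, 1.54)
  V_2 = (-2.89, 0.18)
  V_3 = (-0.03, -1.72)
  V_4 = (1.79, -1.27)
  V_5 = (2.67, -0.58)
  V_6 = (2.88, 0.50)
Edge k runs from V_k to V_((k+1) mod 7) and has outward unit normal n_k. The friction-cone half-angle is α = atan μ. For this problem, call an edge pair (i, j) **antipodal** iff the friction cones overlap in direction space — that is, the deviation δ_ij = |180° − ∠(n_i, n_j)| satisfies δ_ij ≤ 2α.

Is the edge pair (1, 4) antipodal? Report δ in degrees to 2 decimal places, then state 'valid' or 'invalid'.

δ = 1.18°, valid

α = atan 0.25 = 14.04°;  2α = 28.07°
edge 1: e_1 = (-1.81, -1.36);  n_1 = (-0.6007, +0.7995)
edge 4: e_4 = (+0.88, +0.69);  n_4 = (+0.6170, -0.7869)
∠(n_1, n_4) = 178.82°
δ = |180° − 178.82°| = 1.18°
1.18° ≤ 2α = 28.07°  →  valid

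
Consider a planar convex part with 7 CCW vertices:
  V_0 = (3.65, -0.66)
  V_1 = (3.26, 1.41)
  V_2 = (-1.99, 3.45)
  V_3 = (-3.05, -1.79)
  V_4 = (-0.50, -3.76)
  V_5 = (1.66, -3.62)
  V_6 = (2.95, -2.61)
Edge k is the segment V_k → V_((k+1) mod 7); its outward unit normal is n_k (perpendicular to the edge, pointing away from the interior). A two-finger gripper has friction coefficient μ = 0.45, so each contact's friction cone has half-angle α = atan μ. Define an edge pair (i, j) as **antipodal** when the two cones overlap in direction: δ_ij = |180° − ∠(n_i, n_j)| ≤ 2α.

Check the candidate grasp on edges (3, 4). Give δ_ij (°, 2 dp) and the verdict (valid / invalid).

α = atan 0.45 = 24.23°;  2α = 48.46°
edge 3: e_3 = (+2.55, -1.97);  n_3 = (-0.6114, -0.7914)
edge 4: e_4 = (+2.16, +0.14);  n_4 = (+0.0647, -0.9979)
∠(n_3, n_4) = 41.40°
δ = |180° − 41.40°| = 138.60°
138.60° > 2α = 48.46°  →  invalid

δ = 138.60°, invalid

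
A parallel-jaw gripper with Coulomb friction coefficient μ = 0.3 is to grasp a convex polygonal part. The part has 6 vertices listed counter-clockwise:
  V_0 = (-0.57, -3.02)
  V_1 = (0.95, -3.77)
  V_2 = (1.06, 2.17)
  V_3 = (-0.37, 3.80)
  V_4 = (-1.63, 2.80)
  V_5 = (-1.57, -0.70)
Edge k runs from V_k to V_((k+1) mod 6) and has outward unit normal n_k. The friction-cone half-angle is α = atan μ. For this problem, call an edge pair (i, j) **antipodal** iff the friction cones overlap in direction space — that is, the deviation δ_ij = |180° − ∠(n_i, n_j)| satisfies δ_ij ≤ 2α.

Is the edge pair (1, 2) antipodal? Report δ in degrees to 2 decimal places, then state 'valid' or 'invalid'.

δ = 137.68°, invalid

α = atan 0.3 = 16.70°;  2α = 33.40°
edge 1: e_1 = (+0.11, +5.94);  n_1 = (+0.9998, -0.0185)
edge 2: e_2 = (-1.43, +1.63);  n_2 = (+0.7517, +0.6595)
∠(n_1, n_2) = 42.32°
δ = |180° − 42.32°| = 137.68°
137.68° > 2α = 33.40°  →  invalid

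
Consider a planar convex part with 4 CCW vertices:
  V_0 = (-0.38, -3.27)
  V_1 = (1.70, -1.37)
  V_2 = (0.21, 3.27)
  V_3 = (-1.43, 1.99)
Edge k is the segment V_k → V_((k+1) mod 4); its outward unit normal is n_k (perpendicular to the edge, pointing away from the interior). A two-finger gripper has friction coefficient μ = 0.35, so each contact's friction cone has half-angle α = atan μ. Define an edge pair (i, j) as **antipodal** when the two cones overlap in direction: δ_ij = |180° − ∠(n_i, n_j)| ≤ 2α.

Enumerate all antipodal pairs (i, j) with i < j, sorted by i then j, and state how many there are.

α = atan 0.35 = 19.29°;  2α = 38.58°
n_0 = (+0.6744, -0.7383)
n_1 = (+0.9521, +0.3057)
n_2 = (-0.6153, +0.7883)
n_3 = (-0.9807, -0.1958)
  (0,1): δ = 114.61°  ·
  (0,2): δ = 4.44°  ✓
  (0,3): δ = 58.88°  ·
  (1,2): δ = 69.83°  ·
  (1,3): δ = 6.51°  ✓
  (2,3): δ = 116.68°  ·
antipodal pairs: 2

count = 2; pairs: (0,2), (1,3)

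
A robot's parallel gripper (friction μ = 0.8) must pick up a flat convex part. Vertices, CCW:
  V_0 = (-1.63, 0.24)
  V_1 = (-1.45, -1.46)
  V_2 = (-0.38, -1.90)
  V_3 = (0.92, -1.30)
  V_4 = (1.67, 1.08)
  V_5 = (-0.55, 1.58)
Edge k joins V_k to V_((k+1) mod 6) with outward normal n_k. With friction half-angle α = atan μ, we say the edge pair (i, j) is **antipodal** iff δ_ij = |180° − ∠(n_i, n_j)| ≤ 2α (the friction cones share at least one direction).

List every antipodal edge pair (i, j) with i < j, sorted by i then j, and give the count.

α = atan 0.8 = 38.66°;  2α = 77.32°
n_0 = (-0.9944, -0.1053)
n_1 = (-0.3803, -0.9249)
n_2 = (+0.4191, -0.9080)
n_3 = (+0.9538, -0.3006)
n_4 = (+0.2197, +0.9756)
n_5 = (-0.7786, +0.6275)
  (0,1): δ = 118.40°  ·
  (0,2): δ = 71.27°  ✓
  (0,3): δ = 23.54°  ✓
  (0,4): δ = 71.26°  ✓
  (0,5): δ = 135.09°  ·
  (1,2): δ = 132.87°  ·
  (1,3): δ = 85.14°  ·
  (1,4): δ = 9.66°  ✓
  (1,5): δ = 73.49°  ✓
  (2,3): δ = 132.27°  ·
  (2,4): δ = 37.47°  ✓
  (2,5): δ = 26.36°  ✓
  (3,4): δ = 85.20°  ·
  (3,5): δ = 21.38°  ✓
  (4,5): δ = 116.18°  ·
antipodal pairs: 8

count = 8; pairs: (0,2), (0,3), (0,4), (1,4), (1,5), (2,4), (2,5), (3,5)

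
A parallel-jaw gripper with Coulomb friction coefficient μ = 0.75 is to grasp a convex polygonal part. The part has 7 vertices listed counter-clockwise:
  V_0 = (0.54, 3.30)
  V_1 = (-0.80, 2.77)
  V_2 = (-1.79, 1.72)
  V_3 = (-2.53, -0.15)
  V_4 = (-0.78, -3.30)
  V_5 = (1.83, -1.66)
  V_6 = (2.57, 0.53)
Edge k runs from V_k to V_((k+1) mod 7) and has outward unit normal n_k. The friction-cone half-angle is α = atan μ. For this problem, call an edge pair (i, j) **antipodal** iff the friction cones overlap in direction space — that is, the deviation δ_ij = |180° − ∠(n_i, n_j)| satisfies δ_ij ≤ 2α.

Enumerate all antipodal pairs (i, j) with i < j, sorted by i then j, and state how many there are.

count = 9; pairs: (0,4), (0,5), (1,4), (1,5), (2,4), (2,5), (2,6), (3,5), (3,6)

α = atan 0.75 = 36.87°;  2α = 73.74°
n_0 = (-0.3678, +0.9299)
n_1 = (-0.7276, +0.6860)
n_2 = (-0.9298, +0.3680)
n_3 = (-0.8742, -0.4856)
n_4 = (+0.5320, -0.8467)
n_5 = (+0.9474, -0.3201)
n_6 = (+0.8066, +0.5911)
  (0,1): δ = 154.90°  ·
  (0,2): δ = 133.17°  ·
  (0,3): δ = 82.53°  ·
  (0,4): δ = 10.56°  ✓
  (0,5): δ = 49.75°  ✓
  (0,6): δ = 104.66°  ·
  (1,2): δ = 158.27°  ·
  (1,3): δ = 107.63°  ·
  (1,4): δ = 14.54°  ✓
  (1,5): δ = 24.65°  ✓
  (1,6): δ = 79.55°  ·
  (2,3): δ = 129.36°  ·
  (2,4): δ = 36.27°  ✓
  (2,5): δ = 2.92°  ✓
  (2,6): δ = 57.83°  ✓
  (3,4): δ = 86.91°  ·
  (3,5): δ = 47.72°  ✓
  (3,6): δ = 7.18°  ✓
  (4,5): δ = 140.81°  ·
  (4,6): δ = 85.91°  ·
  (5,6): δ = 125.09°  ·
antipodal pairs: 9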